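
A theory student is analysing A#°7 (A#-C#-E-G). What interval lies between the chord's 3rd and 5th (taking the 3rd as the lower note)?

m3

The 3rd is C# and the 5th is E.
3 letter names make it a third; at 3 semitones (a half step narrower than major) the quality is minor.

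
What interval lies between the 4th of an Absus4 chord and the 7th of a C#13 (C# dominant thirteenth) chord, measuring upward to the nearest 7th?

A6

The 4th of Absus4 is Db; the 7th of C#13 (C# dominant thirteenth) is B.
Db up to B is 10 semitones, a half step wider than a major sixth, so the interval is augmented.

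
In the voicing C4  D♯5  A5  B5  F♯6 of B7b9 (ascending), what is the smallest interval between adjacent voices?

Adjacent intervals: C4→D♯5 = augmented ninth; D♯5→A5 = diminished fifth; A5→B5 = major second; B5→F♯6 = perfect fifth.
The smallest is A5 to B5, a major second (2 semitones).

major second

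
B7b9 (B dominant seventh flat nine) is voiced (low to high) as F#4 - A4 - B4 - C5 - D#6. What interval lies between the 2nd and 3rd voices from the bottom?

M2

Those voices are A4 and B4.
From A to B is 2 semitones, exactly the major second.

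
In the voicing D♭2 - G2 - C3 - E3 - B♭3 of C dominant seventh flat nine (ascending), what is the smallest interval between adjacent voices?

Adjacent intervals: D♭2→G2 = augmented fourth; G2→C3 = perfect fourth; C3→E3 = major third; E3→B♭3 = diminished fifth.
The smallest is C3 to E3, a major third (4 semitones).

M3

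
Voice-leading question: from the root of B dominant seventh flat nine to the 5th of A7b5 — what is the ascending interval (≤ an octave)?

B dominant seventh flat nine has B as its root, and A7b5 has E♭ as its 5th.
From B to E♭: 4 semitones over a fourth = diminished.

d4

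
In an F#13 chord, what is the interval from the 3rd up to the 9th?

F# dominant thirteenth: F#-A#-C#-E-G#-D#.
The 3rd is A# and the 9th is G#.
From A# to G#: 10 semitones over a seventh = minor.

minor seventh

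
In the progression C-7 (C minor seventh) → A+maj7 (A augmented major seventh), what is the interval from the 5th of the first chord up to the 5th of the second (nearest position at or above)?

augmented 6th

C-7 (C minor seventh) has G as its 5th, and A+maj7 (A augmented major seventh) has E# as its 5th.
6 letter names make it a sixth; at 10 semitones (a half step wider than major) the quality is augmented.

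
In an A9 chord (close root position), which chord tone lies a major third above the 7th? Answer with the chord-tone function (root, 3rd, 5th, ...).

A dominant ninth is spelled A C# E G B.
The 7th is G. A major third above G is B.
B is the chord's 9th.

9th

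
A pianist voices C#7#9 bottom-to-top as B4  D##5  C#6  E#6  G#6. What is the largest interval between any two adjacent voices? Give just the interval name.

diminished seventh

Adjacent intervals: B4→D##5 = augmented third; D##5→C#6 = diminished seventh; C#6→E#6 = major third; E#6→G#6 = minor third.
The largest is D##5 to C#6, a diminished seventh (9 semitones).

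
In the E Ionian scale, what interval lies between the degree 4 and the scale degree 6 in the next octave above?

major tenth

The scale runs E F# G# A B C# D#.
That puts A below C#.
A up to C# spans 10 letter names and 16 semitones — a major tenth.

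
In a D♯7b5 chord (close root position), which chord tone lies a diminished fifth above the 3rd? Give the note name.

Spelling the chord: D♯ F𝄪 A C♯.
The 3rd is F𝄪. A diminished fifth above F𝄪 is C♯.
C♯ is the chord's 7th.

C#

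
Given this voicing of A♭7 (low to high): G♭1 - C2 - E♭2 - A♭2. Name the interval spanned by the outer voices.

The outer voices are G♭1 and A♭2.
Counting 9 letters and 14 half steps from G♭ gives a major ninth.

major 9th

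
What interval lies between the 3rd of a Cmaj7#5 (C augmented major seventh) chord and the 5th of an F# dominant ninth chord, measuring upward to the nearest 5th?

The 3rd of Cmaj7#5 (C augmented major seventh) is E; the 5th of F# dominant ninth is C#.
E up to C# spans 6 letter names and 9 semitones — a major sixth.

major 6th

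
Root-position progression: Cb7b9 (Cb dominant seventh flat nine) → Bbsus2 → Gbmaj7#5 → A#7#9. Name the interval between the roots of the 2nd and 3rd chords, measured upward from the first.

The roots are Bb and Gb.
Bb up to Gb is 8 semitones, a half step narrower than a major sixth, so the interval is minor.

minor 6th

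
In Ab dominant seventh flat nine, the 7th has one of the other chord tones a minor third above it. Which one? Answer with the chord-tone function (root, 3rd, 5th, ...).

The chord tones of Ab7b9 are Ab C Eb Gb Bbb.
The 7th is Gb. A minor third above Gb is Bbb.
Bbb is the chord's 9th.

9th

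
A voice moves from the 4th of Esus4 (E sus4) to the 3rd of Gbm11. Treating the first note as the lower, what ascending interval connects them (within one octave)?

diminished second

The 4th of Esus4 (E sus4) is A; the 3rd of Gbm11 is Bbb.
A up to Bbb is 0 semitones, a whole step narrower than a major second, so the interval is diminished.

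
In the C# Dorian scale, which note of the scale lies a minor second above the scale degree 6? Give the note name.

B

The scale is C# D# E F# G# A# B.
The scale degree 6 is A#; a minor second above that is B — scale degree 7.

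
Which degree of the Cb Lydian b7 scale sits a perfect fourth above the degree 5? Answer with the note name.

Cb

The scale is Cb Db Eb F Gb Ab Bbb.
The degree 5 is Gb; a perfect fourth above that is Cb — scale degree 1.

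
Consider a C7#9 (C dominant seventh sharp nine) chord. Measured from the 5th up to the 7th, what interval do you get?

minor 3rd

C7#9 (C dominant seventh sharp nine) is spelled C-E-G-B♭-D♯.
5th = G; 7th = B♭.
G up to B♭ is 3 semitones, a half step narrower than a major third, so the interval is minor.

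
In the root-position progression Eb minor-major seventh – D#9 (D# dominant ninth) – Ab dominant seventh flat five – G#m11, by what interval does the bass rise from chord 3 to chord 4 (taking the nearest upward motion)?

The roots are Ab and G#.
From Ab to G#: 12 semitones over a seventh = augmented.

augmented seventh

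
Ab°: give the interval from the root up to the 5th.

Abdim is spelled Ab–Cb–Ebb.
So we need the interval from Ab up to Ebb.
5 letter names make it a fifth; at 6 semitones (a half step narrower than perfect) the quality is diminished.

diminished fifth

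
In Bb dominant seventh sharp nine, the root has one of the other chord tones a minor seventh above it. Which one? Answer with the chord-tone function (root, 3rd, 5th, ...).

Bb7#9: Bb, D, F, Ab, C#.
The root is Bb. A minor seventh above Bb is Ab.
Ab is the chord's 7th.

7th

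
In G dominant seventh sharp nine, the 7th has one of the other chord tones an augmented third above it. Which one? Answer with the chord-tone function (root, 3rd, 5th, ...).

Spelling the chord: G, B, D, F, A#.
The 7th is F. An augmented third above F is A#.
A# is the chord's 9th.

9th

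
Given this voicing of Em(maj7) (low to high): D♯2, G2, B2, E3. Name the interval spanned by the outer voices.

m9

The outer voices are D♯2 and E3.
D♯ up to E is 13 semitones, a half step narrower than a major ninth, so the interval is minor.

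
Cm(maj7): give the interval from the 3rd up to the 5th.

CmM7 (C minor-major seventh) is spelled C, Eb, G, B.
So we need the interval from Eb up to G.
Counting 3 letters and 4 half steps from Eb gives a major third.

major 3rd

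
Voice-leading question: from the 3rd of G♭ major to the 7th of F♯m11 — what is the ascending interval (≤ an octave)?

augmented fourth

G♭ major has B♭ as its 3rd, and F♯m11 has E as its 7th.
4 letter names make it a fourth; at 6 semitones (a half step wider than perfect) the quality is augmented.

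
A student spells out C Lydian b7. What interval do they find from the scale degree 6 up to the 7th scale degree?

Spelling C Lydian b7: C D E F# G A Bb.
The scale degree 6 is A and the 7th degree is Bb.
A up to Bb is 1 semitone, a half step narrower than a major second, so the interval is minor.

m2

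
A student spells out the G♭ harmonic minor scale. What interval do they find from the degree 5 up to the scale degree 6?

minor second

The scale runs G♭ A♭ B𝄫 C♭ D♭ E𝄫 F.
Degree 5 = D♭; degree 6 = E𝄫.
From D♭ to E𝄫: 1 semitone over a second = minor.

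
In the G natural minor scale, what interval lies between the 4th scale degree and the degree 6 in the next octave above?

minor tenth

The scale runs G A Bb C D Eb F.
So we need the interval from C up to Eb.
10 letter names make it a tenth; at 15 semitones (a half step narrower than major) the quality is minor.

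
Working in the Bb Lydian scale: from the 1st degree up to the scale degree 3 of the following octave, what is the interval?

M10

The scale runs Bb C D E F G A.
1st degree = Bb; 3rd degree (up an octave) = D.
Bb up to D spans 10 letter names and 16 semitones — a major tenth.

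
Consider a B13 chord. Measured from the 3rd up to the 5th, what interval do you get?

minor 3rd

B13 (B dominant thirteenth) is spelled B, D#, F#, A, C#, G#.
The 3rd is D# and the 5th is F#.
3 letter names make it a third; at 3 semitones (a half step narrower than major) the quality is minor.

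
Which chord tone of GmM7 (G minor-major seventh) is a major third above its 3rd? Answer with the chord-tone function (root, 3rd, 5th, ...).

GmM7: G Bb D F#.
The 3rd is Bb. A major third above Bb is D.
D is the chord's 5th.

5th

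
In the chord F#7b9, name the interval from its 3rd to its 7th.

F#7b9 (F# dominant seventh flat nine) is spelled F#, A#, C#, E, G.
That puts A# below E.
5 letter names make it a fifth; at 6 semitones (a half step narrower than perfect) the quality is diminished.
That tritone between 3rd and 7th is what gives the dominant seventh its pull toward resolution.

d5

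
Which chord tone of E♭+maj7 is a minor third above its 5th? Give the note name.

The chord tones of E♭maj7#5 are E♭, G, B, D.
The 5th is B. A minor third above B is D.
D is the chord's 7th.

D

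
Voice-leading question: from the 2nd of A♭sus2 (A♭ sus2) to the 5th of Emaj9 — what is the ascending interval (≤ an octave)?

The 2nd of A♭sus2 (A♭ sus2) is B♭; the 5th of Emaj9 is B.
B♭ up to B is 1 semitone, a half step wider than a perfect unison, so the interval is augmented.

augmented unison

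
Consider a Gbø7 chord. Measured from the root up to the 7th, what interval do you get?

The chord tones of Gbm7b5 (Gb half-diminished seventh) are Gb, Bbb, Dbb, Fb.
The root is Gb and the 7th is Fb.
7 letter names make it a seventh; at 10 semitones (a half step narrower than major) the quality is minor.

minor seventh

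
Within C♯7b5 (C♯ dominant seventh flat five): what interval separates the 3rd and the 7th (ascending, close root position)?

C♯7b5: C♯-E♯-G-B.
3rd = E♯; 7th = B.
E♯ up to B is 6 semitones, a half step narrower than a perfect fifth, so the interval is diminished.

diminished fifth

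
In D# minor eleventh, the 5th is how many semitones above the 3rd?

4

D#m11 (D# minor eleventh): D#, F#, A#, C#, E#, G#.
F# to A# is a major third: 4 semitones.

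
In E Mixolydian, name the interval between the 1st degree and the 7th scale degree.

Spelling E Mixolydian: E F# G# A B C# D.
The 1st degree is E and the 7th scale degree is D.
7 letter names make it a seventh; at 10 semitones (a half step narrower than major) the quality is minor.

minor seventh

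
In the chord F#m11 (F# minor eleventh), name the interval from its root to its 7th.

F#m11 is spelled F# A C# E G# B.
The root is F# and the 7th is E.
F# up to E is 10 semitones, a half step narrower than a major seventh, so the interval is minor.

minor seventh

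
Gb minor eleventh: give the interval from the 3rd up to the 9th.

major seventh

Gbm11 (Gb minor eleventh): Gb Bbb Db Fb Ab Cb.
So we need the interval from Bbb up to Ab.
Counting 7 letters and 11 half steps from Bbb gives a major seventh.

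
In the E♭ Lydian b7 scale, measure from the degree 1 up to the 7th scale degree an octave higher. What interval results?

Spelling the E♭ Lydian b7 scale: E♭ F G A B♭ C D♭.
So we need the interval from E♭ up to D♭.
From E♭ to D♭: 22 semitones over a fourteenth = minor.

minor fourteenth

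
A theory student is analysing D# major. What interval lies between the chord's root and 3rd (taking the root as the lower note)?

major third

D#maj: D# F## A#.
The root is D# and the 3rd is F##.
From D# to F## is 4 semitones, exactly the major third.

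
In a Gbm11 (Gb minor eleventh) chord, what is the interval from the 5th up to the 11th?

Gbm11: Gb, Bbb, Db, Fb, Ab, Cb.
That puts Db below Cb.
Db up to Cb is 10 semitones, a half step narrower than a major seventh, so the interval is minor.

minor seventh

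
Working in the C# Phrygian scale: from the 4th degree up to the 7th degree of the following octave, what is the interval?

perfect 11th

C# phrygian: C# D E F# G# A B.
4th degree = F#; scale degree 7 (up an octave) = B.
Counting 11 letters and 17 half steps from F# gives a perfect eleventh.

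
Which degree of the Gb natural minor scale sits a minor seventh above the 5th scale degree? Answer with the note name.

The scale is Gb Ab Bbb Cb Db Ebb Fb.
The 5th scale degree is Db; a minor seventh above that is Cb — scale degree 4.

Cb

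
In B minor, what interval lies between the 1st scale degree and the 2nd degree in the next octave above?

Spelling B minor: B C♯ D E F♯ G A.
That puts B below C♯.
B up to C♯ spans 9 letter names and 14 semitones — a major ninth.

M9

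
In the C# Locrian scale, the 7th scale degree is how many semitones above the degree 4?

5

The scale is C# D E F# G A B.
F# up to B is a perfect fourth — 5 semitones.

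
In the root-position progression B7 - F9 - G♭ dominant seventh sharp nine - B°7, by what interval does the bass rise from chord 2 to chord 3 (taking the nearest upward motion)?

minor 2nd

The roots are F and G♭.
From F to G♭: 1 semitone over a second = minor.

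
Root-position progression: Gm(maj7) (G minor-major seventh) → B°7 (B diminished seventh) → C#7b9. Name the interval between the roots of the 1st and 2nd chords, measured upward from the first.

M3

The roots are G and B.
Counting 3 letters and 4 half steps from G gives a major third.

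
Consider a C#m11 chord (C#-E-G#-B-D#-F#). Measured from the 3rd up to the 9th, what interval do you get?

So we need the interval from E up to D#.
From E to D# is 11 semitones, exactly the major seventh.

major 7th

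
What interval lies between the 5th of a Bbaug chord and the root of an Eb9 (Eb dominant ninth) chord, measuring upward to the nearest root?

diminished seventh

Bbaug has F# as its 5th, and Eb9 (Eb dominant ninth) has Eb as its root.
F# up to Eb is 9 semitones, a whole step narrower than a major seventh, so the interval is diminished.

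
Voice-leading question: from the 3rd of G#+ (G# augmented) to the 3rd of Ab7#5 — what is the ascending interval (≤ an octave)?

diminished 2nd

The 3rd of G#+ (G# augmented) is B#; the 3rd of Ab7#5 is C.
From B# to C: 0 semitones over a second = diminished.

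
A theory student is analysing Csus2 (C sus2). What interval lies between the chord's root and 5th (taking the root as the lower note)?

The chord tones of Csus2 (C sus2) are C–D–G.
That puts C below G.
From C to G is 7 semitones, exactly the perfect fifth.

P5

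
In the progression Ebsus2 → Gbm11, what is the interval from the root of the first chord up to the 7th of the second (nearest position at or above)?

Ebsus2 has Eb as its root, and Gbm11 has Fb as its 7th.
From Eb to Fb: 1 semitone over a second = minor.

minor second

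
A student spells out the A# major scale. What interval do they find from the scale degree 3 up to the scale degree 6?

P4

The scale runs A# B# C## D# E# F## G##.
Scale degree 3 = C##; scale degree 6 = F##.
From C## to F## is 5 semitones, exactly the perfect fourth.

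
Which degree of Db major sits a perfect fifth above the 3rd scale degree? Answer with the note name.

C

The scale is Db Eb F Gb Ab Bb C.
The 3rd scale degree is F; a perfect fifth above that is C — scale degree 7.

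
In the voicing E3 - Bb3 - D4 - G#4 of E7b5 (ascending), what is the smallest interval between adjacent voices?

major third

Adjacent intervals: E3→Bb3 = diminished fifth; Bb3→D4 = major third; D4→G#4 = augmented fourth.
The smallest is Bb3 to D4, a major third (4 semitones).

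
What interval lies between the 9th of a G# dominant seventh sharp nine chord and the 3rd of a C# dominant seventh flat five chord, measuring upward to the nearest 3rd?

diminished fifth

G# dominant seventh sharp nine has A## as its 9th, and C# dominant seventh flat five has E# as its 3rd.
A## up to E# is 6 semitones, a half step narrower than a perfect fifth, so the interval is diminished.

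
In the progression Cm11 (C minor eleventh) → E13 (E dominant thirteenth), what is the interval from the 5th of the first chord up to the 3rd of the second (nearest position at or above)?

Cm11 (C minor eleventh) has G as its 5th, and E13 (E dominant thirteenth) has G# as its 3rd.
G up to G# is 1 semitone, a half step wider than a perfect unison, so the interval is augmented.

augmented unison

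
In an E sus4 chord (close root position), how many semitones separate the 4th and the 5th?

Esus4 is spelled E A B.
A to B is a major second: 2 semitones.

2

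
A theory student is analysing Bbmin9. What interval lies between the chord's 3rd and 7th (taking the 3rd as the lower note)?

perfect 5th

The chord tones of Bbmin9 are Bb–Db–F–Ab–C.
That puts Db below Ab.
Db up to Ab spans 5 letter names and 7 semitones — a perfect fifth.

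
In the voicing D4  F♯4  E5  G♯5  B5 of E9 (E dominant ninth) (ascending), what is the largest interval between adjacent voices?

minor seventh

Adjacent intervals: D4→F♯4 = major third; F♯4→E5 = minor seventh; E5→G♯5 = major third; G♯5→B5 = minor third.
The largest is F♯4 to E5, a minor seventh (10 semitones).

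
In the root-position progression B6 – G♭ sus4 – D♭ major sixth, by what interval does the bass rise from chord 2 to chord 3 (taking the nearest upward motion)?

perfect fifth

The roots are G♭ and D♭.
Counting 5 letters and 7 half steps from G♭ gives a perfect fifth.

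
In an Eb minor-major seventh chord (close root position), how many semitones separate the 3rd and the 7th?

Ebm(maj7) (Eb minor-major seventh) is spelled Eb-Gb-Bb-D.
Gb to D is an augmented fifth: 8 semitones.

8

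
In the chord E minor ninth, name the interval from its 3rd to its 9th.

major seventh

Spelling the chord: E G B D F#.
The 3rd is G and the 9th is F#.
From G to F# is 11 semitones, exactly the major seventh.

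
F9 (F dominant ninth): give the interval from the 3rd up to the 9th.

F9 (F dominant ninth): F, A, C, Eb, G.
The 3rd is A and the 9th is G.
From A to G: 10 semitones over a seventh = minor.

minor 7th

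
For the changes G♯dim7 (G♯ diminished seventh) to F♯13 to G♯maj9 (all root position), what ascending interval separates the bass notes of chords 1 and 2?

The roots are G♯ and F♯.
G♯ up to F♯ is 10 semitones, a half step narrower than a major seventh, so the interval is minor.

minor seventh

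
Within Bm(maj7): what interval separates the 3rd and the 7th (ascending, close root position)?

BmM7: B D F# A#.
3rd = D; 7th = A#.
D up to A# is 8 semitones, a half step wider than a perfect fifth, so the interval is augmented.

augmented 5th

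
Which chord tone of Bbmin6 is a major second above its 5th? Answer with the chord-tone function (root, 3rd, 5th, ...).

Spelling the chord: Bb-Db-F-G.
The 5th is F. A major second above F is G.
G is the chord's 6th.

6th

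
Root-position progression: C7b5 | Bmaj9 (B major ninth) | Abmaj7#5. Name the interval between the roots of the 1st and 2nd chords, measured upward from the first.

The roots are C and B.
Counting 7 letters and 11 half steps from C gives a major seventh.

major seventh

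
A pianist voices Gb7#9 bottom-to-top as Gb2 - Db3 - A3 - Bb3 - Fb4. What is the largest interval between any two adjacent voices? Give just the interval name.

Adjacent intervals: Gb2→Db3 = perfect fifth; Db3→A3 = augmented fifth; A3→Bb3 = minor second; Bb3→Fb4 = diminished fifth.
The largest is Db3 to A3, an augmented fifth (8 semitones).

A5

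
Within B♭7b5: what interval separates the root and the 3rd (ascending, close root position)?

major third

B♭ dominant seventh flat five is spelled B♭, D, F♭, A♭.
Root = B♭; 3rd = D.
Counting 3 letters and 4 half steps from B♭ gives a major third.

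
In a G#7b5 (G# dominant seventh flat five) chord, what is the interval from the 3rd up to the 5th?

diminished third

Spelling the chord: G#, B#, D, F#.
3rd = B#; 5th = D.
B# up to D is 2 semitones, a whole step narrower than a major third, so the interval is diminished.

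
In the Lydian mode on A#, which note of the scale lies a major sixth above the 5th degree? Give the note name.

C##

The scale is A# B# C## D## E# F## G##.
The 5th degree is E#; a major sixth above that is C## — scale degree 3.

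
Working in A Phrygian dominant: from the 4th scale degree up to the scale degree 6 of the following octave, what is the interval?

minor 10th

A phrygian dominant: A B♭ C♯ D E F G.
That puts D below F.
D up to F is 15 semitones, a half step narrower than a major tenth, so the interval is minor.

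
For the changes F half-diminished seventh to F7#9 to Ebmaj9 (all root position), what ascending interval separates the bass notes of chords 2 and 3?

The roots are F and Eb.
F up to Eb is 10 semitones, a half step narrower than a major seventh, so the interval is minor.

m7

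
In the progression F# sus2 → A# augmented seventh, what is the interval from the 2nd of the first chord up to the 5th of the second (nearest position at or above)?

augmented 6th

F# sus2 has G# as its 2nd, and A# augmented seventh has E## as its 5th.
6 letter names make it a sixth; at 10 semitones (a half step wider than major) the quality is augmented.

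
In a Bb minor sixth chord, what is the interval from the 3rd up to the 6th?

Bb minor sixth is spelled Bb Db F G.
3rd = Db; 6th = G.
From Db to G: 6 semitones over a fourth = augmented.

augmented 4th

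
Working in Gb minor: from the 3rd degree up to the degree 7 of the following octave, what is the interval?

Gb natural minor: Gb Ab Bbb Cb Db Ebb Fb.
So we need the interval from Bbb up to Fb.
Counting 12 letters and 19 half steps from Bbb gives a perfect twelfth.

perfect twelfth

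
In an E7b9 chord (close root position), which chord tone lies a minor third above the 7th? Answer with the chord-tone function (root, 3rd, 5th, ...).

E7b9 (E dominant seventh flat nine): E–G#–B–D–F.
The 7th is D. A minor third above D is F.
F is the chord's 9th.

9th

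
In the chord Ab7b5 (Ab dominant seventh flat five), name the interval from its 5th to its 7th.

Spelling the chord: Ab, C, Ebb, Gb.
So we need the interval from Ebb up to Gb.
Ebb up to Gb spans 3 letter names and 4 semitones — a major third.

major third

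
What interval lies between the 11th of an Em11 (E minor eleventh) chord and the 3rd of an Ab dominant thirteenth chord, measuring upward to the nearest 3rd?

minor third

Em11 (E minor eleventh) has A as its 11th, and Ab dominant thirteenth has C as its 3rd.
A up to C is 3 semitones, a half step narrower than a major third, so the interval is minor.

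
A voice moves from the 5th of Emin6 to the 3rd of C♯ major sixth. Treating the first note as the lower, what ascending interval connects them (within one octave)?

Emin6 has B as its 5th, and C♯ major sixth has E♯ as its 3rd.
B up to E♯ is 6 semitones, a half step wider than a perfect fourth, so the interval is augmented.

augmented fourth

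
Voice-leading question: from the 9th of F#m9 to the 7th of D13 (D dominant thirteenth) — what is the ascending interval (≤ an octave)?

diminished fourth

F#m9 has G# as its 9th, and D13 (D dominant thirteenth) has C as its 7th.
G# up to C is 4 semitones, a half step narrower than a perfect fourth, so the interval is diminished.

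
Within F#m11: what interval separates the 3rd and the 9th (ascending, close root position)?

F#m11 (F# minor eleventh): F# A C# E G# B.
So we need the interval from A up to G#.
A up to G# spans 7 letter names and 11 semitones — a major seventh.

M7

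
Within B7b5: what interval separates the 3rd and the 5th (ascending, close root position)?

B7b5 is spelled B, D♯, F, A.
So we need the interval from D♯ up to F.
3 letter names make it a third; at 2 semitones (a whole step narrower than major) the quality is diminished.

diminished third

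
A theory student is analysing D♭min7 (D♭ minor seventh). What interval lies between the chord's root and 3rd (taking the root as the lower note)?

minor 3rd

D♭-7 (D♭ minor seventh): D♭, F♭, A♭, C♭.
That puts D♭ below F♭.
From D♭ to F♭: 3 semitones over a third = minor.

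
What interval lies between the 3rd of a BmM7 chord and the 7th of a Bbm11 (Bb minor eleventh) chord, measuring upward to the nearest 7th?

diminished fifth

The 3rd of BmM7 is D; the 7th of Bbm11 (Bb minor eleventh) is Ab.
5 letter names make it a fifth; at 6 semitones (a half step narrower than perfect) the quality is diminished.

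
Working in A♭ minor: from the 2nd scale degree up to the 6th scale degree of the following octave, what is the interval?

A♭ natural minor: A♭ B♭ C♭ D♭ E♭ F♭ G♭.
That puts B♭ below F♭.
B♭ up to F♭ is 18 semitones, a half step narrower than a perfect twelfth, so the interval is diminished.

diminished twelfth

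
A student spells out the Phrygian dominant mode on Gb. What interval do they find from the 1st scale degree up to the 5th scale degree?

Spelling the Phrygian dominant mode on Gb: Gb Abb Bb Cb Db Ebb Fb.
So we need the interval from Gb up to Db.
Counting 5 letters and 7 half steps from Gb gives a perfect fifth.

perfect fifth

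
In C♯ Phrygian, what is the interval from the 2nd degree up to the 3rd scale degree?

M2

C♯ phrygian: C♯ D E F♯ G♯ A B.
The 2nd degree is D and the degree 3 is E.
From D to E is 2 semitones, exactly the major second.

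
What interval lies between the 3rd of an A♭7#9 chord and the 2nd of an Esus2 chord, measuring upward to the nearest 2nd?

A♭7#9 has C as its 3rd, and Esus2 has F♯ as its 2nd.
4 letter names make it a fourth; at 6 semitones (a half step wider than perfect) the quality is augmented.

augmented fourth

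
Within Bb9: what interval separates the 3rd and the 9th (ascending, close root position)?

m7

Bb dominant ninth is spelled Bb–D–F–Ab–C.
3rd = D; 9th = C.
7 letter names make it a seventh; at 10 semitones (a half step narrower than major) the quality is minor.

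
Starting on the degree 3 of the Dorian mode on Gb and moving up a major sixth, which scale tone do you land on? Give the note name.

Gb

The scale is Gb Ab Bbb Cb Db Eb Fb.
The degree 3 is Bbb; a major sixth above that is Gb — scale degree 1.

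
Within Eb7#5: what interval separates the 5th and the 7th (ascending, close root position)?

diminished third

Eb augmented seventh: Eb-G-B-Db.
The 5th is B and the 7th is Db.
From B to Db: 2 semitones over a third = diminished.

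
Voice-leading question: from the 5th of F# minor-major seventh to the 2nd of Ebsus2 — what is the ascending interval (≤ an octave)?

diminished fourth

F# minor-major seventh has C# as its 5th, and Ebsus2 has F as its 2nd.
C# up to F is 4 semitones, a half step narrower than a perfect fourth, so the interval is diminished.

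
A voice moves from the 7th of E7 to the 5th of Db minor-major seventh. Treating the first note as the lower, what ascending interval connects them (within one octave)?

diminished 5th

E7 has D as its 7th, and Db minor-major seventh has Ab as its 5th.
From D to Ab: 6 semitones over a fifth = diminished.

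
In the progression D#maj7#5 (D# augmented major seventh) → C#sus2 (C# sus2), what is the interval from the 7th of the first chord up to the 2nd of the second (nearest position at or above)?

minor second

D#maj7#5 (D# augmented major seventh) has C## as its 7th, and C#sus2 (C# sus2) has D# as its 2nd.
C## up to D# is 1 semitone, a half step narrower than a major second, so the interval is minor.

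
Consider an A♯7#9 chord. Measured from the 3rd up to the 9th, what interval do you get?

Spelling the chord: A♯-C𝄪-E♯-G♯-B𝄪.
That puts C𝄪 below B𝄪.
From C𝄪 to B𝄪 is 11 semitones, exactly the major seventh.

major 7th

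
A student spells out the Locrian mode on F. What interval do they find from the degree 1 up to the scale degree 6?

F locrian: F G♭ A♭ B♭ C♭ D♭ E♭.
So we need the interval from F up to D♭.
F up to D♭ is 8 semitones, a half step narrower than a major sixth, so the interval is minor.

minor sixth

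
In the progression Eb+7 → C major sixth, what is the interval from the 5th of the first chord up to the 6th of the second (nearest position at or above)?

Eb+7 has B as its 5th, and C major sixth has A as its 6th.
7 letter names make it a seventh; at 10 semitones (a half step narrower than major) the quality is minor.

minor seventh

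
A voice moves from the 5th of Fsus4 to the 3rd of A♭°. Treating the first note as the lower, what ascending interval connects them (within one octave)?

diminished 8th

Fsus4 has C as its 5th, and A♭° has C♭ as its 3rd.
C up to C♭ is 11 semitones, a half step narrower than a perfect octave, so the interval is diminished.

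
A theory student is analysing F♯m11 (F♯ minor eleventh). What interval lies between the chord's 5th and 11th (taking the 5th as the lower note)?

minor 7th

The chord tones of F♯ minor eleventh are F♯ A C♯ E G♯ B.
That puts C♯ below B.
C♯ up to B is 10 semitones, a half step narrower than a major seventh, so the interval is minor.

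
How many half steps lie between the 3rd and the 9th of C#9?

10

C#9 (C# dominant ninth) is spelled C#-E#-G#-B-D#.
E# to D# is a minor seventh: 10 semitones.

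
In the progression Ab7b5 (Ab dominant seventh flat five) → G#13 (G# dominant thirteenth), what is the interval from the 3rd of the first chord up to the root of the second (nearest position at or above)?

Ab7b5 (Ab dominant seventh flat five) has C as its 3rd, and G#13 (G# dominant thirteenth) has G# as its root.
C up to G# is 8 semitones, a half step wider than a perfect fifth, so the interval is augmented.

A5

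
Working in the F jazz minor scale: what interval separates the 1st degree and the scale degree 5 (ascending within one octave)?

P5

Spelling the F jazz minor scale: F G A♭ B♭ C D E.
1st degree = F; 5th scale degree = C.
Counting 5 letters and 7 half steps from F gives a perfect fifth.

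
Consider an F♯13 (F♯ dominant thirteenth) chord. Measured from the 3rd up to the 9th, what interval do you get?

minor 7th

Spelling the chord: F♯–A♯–C♯–E–G♯–D♯.
That puts A♯ below G♯.
7 letter names make it a seventh; at 10 semitones (a half step narrower than major) the quality is minor.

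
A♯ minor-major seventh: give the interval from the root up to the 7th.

The chord tones of A♯mM7 (A♯ minor-major seventh) are A♯-C♯-E♯-G𝄪.
So we need the interval from A♯ up to G𝄪.
Counting 7 letters and 11 half steps from A♯ gives a major seventh.

major seventh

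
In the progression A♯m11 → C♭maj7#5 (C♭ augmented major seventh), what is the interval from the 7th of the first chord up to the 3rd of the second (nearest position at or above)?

The 7th of A♯m11 is G♯; the 3rd of C♭maj7#5 (C♭ augmented major seventh) is E♭.
G♯ up to E♭ is 7 semitones, a whole step narrower than a major sixth, so the interval is diminished.

diminished sixth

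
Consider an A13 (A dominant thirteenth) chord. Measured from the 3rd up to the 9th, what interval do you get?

A dominant thirteenth is spelled A–C#–E–G–B–F#.
That puts C# below B.
From C# to B: 10 semitones over a seventh = minor.

m7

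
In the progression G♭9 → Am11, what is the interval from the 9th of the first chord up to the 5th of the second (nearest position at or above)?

augmented fifth

The 9th of G♭9 is A♭; the 5th of Am11 is E.
5 letter names make it a fifth; at 8 semitones (a half step wider than perfect) the quality is augmented.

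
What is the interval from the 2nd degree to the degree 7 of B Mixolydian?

minor 6th

The scale runs B C# D# E F# G# A.
That puts C# below A.
C# up to A is 8 semitones, a half step narrower than a major sixth, so the interval is minor.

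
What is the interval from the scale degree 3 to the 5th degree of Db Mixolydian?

Spelling Db Mixolydian: Db Eb F Gb Ab Bb Cb.
That puts F below Ab.
3 letter names make it a third; at 3 semitones (a half step narrower than major) the quality is minor.

minor third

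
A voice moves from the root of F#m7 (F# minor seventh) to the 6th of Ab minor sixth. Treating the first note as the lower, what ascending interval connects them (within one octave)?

The root of F#m7 (F# minor seventh) is F#; the 6th of Ab minor sixth is F.
From F# to F: 11 semitones over an octave = diminished.

d8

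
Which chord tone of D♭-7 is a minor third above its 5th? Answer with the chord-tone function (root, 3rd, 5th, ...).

D♭m7: D♭-F♭-A♭-C♭.
The 5th is A♭. A minor third above A♭ is C♭.
C♭ is the chord's 7th.

7th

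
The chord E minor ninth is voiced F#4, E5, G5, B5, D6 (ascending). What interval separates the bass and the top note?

The outer voices are F#4 and D6.
13 letter names make it a thirteenth; at 20 semitones (a half step narrower than major) the quality is minor.

minor thirteenth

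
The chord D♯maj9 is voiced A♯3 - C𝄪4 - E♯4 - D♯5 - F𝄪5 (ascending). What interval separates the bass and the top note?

major thirteenth

The outer voices are A♯3 and F𝄪5.
A♯ up to F𝄪 spans 13 letter names and 21 semitones — a major thirteenth.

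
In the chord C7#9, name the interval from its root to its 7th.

C7#9: C-E-G-Bb-D#.
The root is C and the 7th is Bb.
From C to Bb: 10 semitones over a seventh = minor.

minor seventh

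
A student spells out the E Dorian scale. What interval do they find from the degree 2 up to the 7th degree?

minor sixth

The scale runs E F# G A B C# D.
So we need the interval from F# up to D.
F# up to D is 8 semitones, a half step narrower than a major sixth, so the interval is minor.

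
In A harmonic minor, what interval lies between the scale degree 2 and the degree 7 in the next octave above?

Spelling A harmonic minor: A B C D E F G♯.
The scale degree 2 is B and the 7th degree (up an octave) is G♯.
From B to G♯ is 21 semitones, exactly the major thirteenth.

major thirteenth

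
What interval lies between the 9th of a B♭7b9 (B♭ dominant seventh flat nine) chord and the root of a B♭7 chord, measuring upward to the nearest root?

major seventh

B♭7b9 (B♭ dominant seventh flat nine) has C♭ as its 9th, and B♭7 has B♭ as its root.
C♭ up to B♭ spans 7 letter names and 11 semitones — a major seventh.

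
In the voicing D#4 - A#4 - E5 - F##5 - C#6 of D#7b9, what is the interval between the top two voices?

Those voices are F##5 and C#6.
F## up to C# is 6 semitones, a half step narrower than a perfect fifth, so the interval is diminished.

diminished fifth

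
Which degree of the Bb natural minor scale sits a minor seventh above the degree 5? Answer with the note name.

Eb

The scale is Bb C Db Eb F Gb Ab.
The degree 5 is F; a minor seventh above that is Eb — scale degree 4.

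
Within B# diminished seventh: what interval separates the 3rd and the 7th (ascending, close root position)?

diminished fifth

The chord tones of B#dim7 (B# diminished seventh) are B# D# F# A.
The 3rd is D# and the 7th is A.
D# up to A is 6 semitones, a half step narrower than a perfect fifth, so the interval is diminished.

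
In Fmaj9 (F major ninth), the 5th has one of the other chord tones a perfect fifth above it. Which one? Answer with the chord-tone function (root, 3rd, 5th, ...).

9th

Fmaj9 (F major ninth) is spelled F-A-C-E-G.
The 5th is C. A perfect fifth above C is G.
G is the chord's 9th.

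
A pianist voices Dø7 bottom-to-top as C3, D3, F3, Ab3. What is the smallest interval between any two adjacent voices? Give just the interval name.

Adjacent intervals: C3→D3 = major second; D3→F3 = minor third; F3→Ab3 = minor third.
The smallest is C3 to D3, a major second (2 semitones).

major second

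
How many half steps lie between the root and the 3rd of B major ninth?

Bmaj9 is spelled B–D#–F#–A#–C#.
B to D# is a major third: 4 semitones.

4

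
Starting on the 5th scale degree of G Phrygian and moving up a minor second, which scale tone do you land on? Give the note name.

The scale is G Ab Bb C D Eb F.
The 5th scale degree is D; a minor second above that is Eb — scale degree 6.

Eb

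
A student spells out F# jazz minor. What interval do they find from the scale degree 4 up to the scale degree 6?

major third

Spelling F# jazz minor: F# G# A B C# D# E#.
The scale degree 4 is B and the scale degree 6 is D#.
Counting 3 letters and 4 half steps from B gives a major third.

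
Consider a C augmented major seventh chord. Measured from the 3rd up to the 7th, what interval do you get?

perfect fifth

Spelling the chord: C–E–G♯–B.
The 3rd is E and the 7th is B.
Counting 5 letters and 7 half steps from E gives a perfect fifth.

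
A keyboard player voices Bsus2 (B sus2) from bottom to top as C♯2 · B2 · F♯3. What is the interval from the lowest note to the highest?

The outer voices are C♯2 and F♯3.
Counting 11 letters and 17 half steps from C♯ gives a perfect eleventh.

perfect 11th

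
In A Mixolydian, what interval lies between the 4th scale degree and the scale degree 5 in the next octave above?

The scale runs A B C♯ D E F♯ G.
The 4th scale degree is D and the scale degree 5 (up an octave) is E.
D up to E spans 9 letter names and 14 semitones — a major ninth.

major ninth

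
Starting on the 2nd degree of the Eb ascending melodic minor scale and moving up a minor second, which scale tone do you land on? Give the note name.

Gb

The scale is Eb F Gb Ab Bb C D.
The 2nd degree is F; a minor second above that is Gb — scale degree 3.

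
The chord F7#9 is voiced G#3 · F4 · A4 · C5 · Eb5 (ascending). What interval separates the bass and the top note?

The outer voices are G#3 and Eb5.
From G# to Eb: 19 semitones over a thirteenth = diminished.

diminished thirteenth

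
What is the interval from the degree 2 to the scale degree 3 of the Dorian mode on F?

F dorian: F G Ab Bb C D Eb.
So we need the interval from G up to Ab.
2 letter names make it a second; at 1 semitone (a half step narrower than major) the quality is minor.

minor second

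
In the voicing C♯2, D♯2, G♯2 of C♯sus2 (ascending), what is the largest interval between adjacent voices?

perfect 4th

Adjacent intervals: C♯2→D♯2 = major second; D♯2→G♯2 = perfect fourth.
The largest is D♯2 to G♯2, a perfect fourth (5 semitones).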